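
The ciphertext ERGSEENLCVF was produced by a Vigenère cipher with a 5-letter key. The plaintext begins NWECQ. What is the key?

RVCQO

Subtract each crib letter from the matching ciphertext letter (mod 26):
E(4)−N(13)=-9≡17 → R
R(17)−W(22)=-5≡21 → V
G(6)−E(4)=2 → C
S(18)−C(2)=16 → Q
E(4)−Q(16)=-12≡14 → O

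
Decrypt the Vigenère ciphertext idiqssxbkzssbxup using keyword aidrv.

Repeat the key across the ciphertext: aidrvaidrvaidrva
i(8)−a(0): 8 → i
d(3)−i(8): -5≡21 → v
i(8)−d(3): 5 → f
q(16)−r(17): -1≡25 → z
s(18)−v(21): -3≡23 → x
s(18)−a(0): 18 → s
x(23)−i(8): 15 → p
b(1)−d(3): -2≡24 → y
k(10)−r(17): -7≡19 → t
z(25)−v(21): 4 → e
s(18)−a(0): 18 → s
s(18)−i(8): 10 → k
b(1)−d(3): -2≡24 → y
x(23)−r(17): 6 → g
u(20)−v(21): -1≡25 → z
p(15)−a(0): 15 → p

ivfzxspyteskygzp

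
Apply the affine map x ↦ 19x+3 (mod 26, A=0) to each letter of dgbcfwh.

d(3): 19·3+3=60≡8 → i
g(6): 19·6+3=117≡13 → n
b(1): 19·1+3=22 → w
c(2): 19·2+3=41≡15 → p
f(5): 19·5+3=98≡20 → u
w(22): 19·22+3=421≡5 → f
h(7): 19·7+3=136≡6 → g

inwpufg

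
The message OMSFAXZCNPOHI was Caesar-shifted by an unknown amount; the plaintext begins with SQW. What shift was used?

From the crib: O(14)−S(18)=-4≡22, so the shift is 22.

22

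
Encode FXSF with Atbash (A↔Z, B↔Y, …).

UCHU

F(5) → U(20)
X(23) → C(2)
S(18) → H(7)
F(5) → U(20)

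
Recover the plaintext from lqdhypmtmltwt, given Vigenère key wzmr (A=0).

Repeat the key across the ciphertext: wzmrwzmrwzmrw
l(11)−w(22): -11≡15 → p
q(16)−z(25): -9≡17 → r
d(3)−m(12): -9≡17 → r
h(7)−r(17): -10≡16 → q
y(24)−w(22): 2 → c
p(15)−z(25): -10≡16 → q
m(12)−m(12): 0 → a
t(19)−r(17): 2 → c
m(12)−w(22): -10≡16 → q
l(11)−z(25): -14≡12 → m
t(19)−m(12): 7 → h
w(22)−r(17): 5 → f
t(19)−w(22): -3≡23 → x

prrqcqacqmhfx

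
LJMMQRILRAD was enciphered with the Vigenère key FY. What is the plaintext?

GLHOLTDNMCY

Repeat the key across the ciphertext: FYFYFYFYFYF
L(11)−F(5): 6 → G
J(9)−Y(24): -15≡11 → L
M(12)−F(5): 7 → H
M(12)−Y(24): -12≡14 → O
Q(16)−F(5): 11 → L
R(17)−Y(24): -7≡19 → T
I(8)−F(5): 3 → D
L(11)−Y(24): -13≡13 → N
R(17)−F(5): 12 → M
A(0)−Y(24): -24≡2 → C
D(3)−F(5): -2≡24 → Y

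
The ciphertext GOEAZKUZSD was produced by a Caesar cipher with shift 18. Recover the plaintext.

OWMIHSCHAL

G(6): 6−18=-12≡14 → O
O(14): 14−18=-4≡22 → W
E(4): 4−18=-14≡12 → M
A(0): 0−18=-18≡8 → I
Z(25): 25−18=7 → H
K(10): 10−18=-8≡18 → S
U(20): 20−18=2 → C
Z(25): 25−18=7 → H
S(18): 18−18=0 → A
D(3): 3−18=-15≡11 → L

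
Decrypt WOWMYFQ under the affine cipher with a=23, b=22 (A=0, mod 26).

The inverse of 23 mod 26 is 17, since 23·17=391≡1. Apply D(y)=17·(y−22) mod 26:
W(22): 17·(22−22)=0 → A
O(14): 17·(14−22)=-136≡20 → U
W(22): 17·(22−22)=0 → A
M(12): 17·(12−22)=-170≡12 → M
Y(24): 17·(24−22)=34≡8 → I
F(5): 17·(5−22)=-289≡23 → X
Q(16): 17·(16−22)=-102≡2 → C

AUAMIXC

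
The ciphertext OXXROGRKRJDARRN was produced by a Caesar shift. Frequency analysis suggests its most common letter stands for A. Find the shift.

17

The most frequent ciphertext letter is R (appears 5 times).
R is position 17; A is position 0.
Shift = 17.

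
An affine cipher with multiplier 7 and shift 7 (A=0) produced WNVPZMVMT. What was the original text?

The inverse of 7 mod 26 is 15, since 7·15=105≡1. Apply D(y)=15·(y−7) mod 26:
W(22): 15·(22−7)=225≡17 → R
N(13): 15·(13−7)=90≡12 → M
V(21): 15·(21−7)=210≡2 → C
P(15): 15·(15−7)=120≡16 → Q
Z(25): 15·(25−7)=270≡10 → K
M(12): 15·(12−7)=75≡23 → X
V(21): 15·(21−7)=210≡2 → C
M(12): 15·(12−7)=75≡23 → X
T(19): 15·(19−7)=180≡24 → Y

RMCQKXCXY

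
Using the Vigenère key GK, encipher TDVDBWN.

Repeat the key across the message: GKGKGKG
T(19)+G(6): 25 → Z
D(3)+K(10): 13 → N
V(21)+G(6): 27≡1 → B
D(3)+K(10): 13 → N
B(1)+G(6): 7 → H
W(22)+K(10): 32≡6 → G
N(13)+G(6): 19 → T

ZNBNHGT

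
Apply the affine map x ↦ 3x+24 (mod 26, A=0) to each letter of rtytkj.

r(17): 3·17+24=75≡23 → x
t(19): 3·19+24=81≡3 → d
y(24): 3·24+24=96≡18 → s
t(19): 3·19+24=81≡3 → d
k(10): 3·10+24=54≡2 → c
j(9): 3·9+24=51≡25 → z

xdsdcz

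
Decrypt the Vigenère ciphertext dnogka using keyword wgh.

Repeat the key across the ciphertext: wghwgh
d(3)−w(22): -19≡7 → h
n(13)−g(6): 7 → h
o(14)−h(7): 7 → h
g(6)−w(22): -16≡10 → k
k(10)−g(6): 4 → e
a(0)−h(7): -7≡19 → t

hhhket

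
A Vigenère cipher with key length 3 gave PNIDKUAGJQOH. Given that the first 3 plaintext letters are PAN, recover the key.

Subtract each crib letter from the matching ciphertext letter (mod 26):
P(15)−P(15)=0 → A
N(13)−A(0)=13 → N
I(8)−N(13)=-5≡21 → V

ANV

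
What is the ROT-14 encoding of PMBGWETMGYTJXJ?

P(15): 15+14=29≡3 → D
M(12): 12+14=26≡0 → A
B(1): 1+14=15 → P
G(6): 6+14=20 → U
W(22): 22+14=36≡10 → K
E(4): 4+14=18 → S
T(19): 19+14=33≡7 → H
M(12): 12+14=26≡0 → A
G(6): 6+14=20 → U
Y(24): 24+14=38≡12 → M
T(19): 19+14=33≡7 → H
J(9): 9+14=23 → X
X(23): 23+14=37≡11 → L
J(9): 9+14=23 → X

DAPUKSHAUMHXLX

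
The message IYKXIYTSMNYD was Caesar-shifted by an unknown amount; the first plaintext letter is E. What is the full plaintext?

From the crib: I(8)−E(4)=4, so the shift is 4.
Subtract 4 from each ciphertext letter:
I(8): 8−4=4 → E
Y(24): 24−4=20 → U
K(10): 10−4=6 → G
X(23): 23−4=19 → T
I(8): 8−4=4 → E
Y(24): 24−4=20 → U
T(19): 19−4=15 → P
S(18): 18−4=14 → O
M(12): 12−4=8 → I
N(13): 13−4=9 → J
Y(24): 24−4=20 → U
D(3): 3−4=-1≡25 → Z

EUGTEUPOIJUZ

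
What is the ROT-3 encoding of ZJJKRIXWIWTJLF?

CMMNULAZLZWMOI

Z(25): 25+3=28≡2 → C
J(9): 9+3=12 → M
J(9): 9+3=12 → M
K(10): 10+3=13 → N
R(17): 17+3=20 → U
I(8): 8+3=11 → L
X(23): 23+3=26≡0 → A
W(22): 22+3=25 → Z
I(8): 8+3=11 → L
W(22): 22+3=25 → Z
T(19): 19+3=22 → W
J(9): 9+3=12 → M
L(11): 11+3=14 → O
F(5): 5+3=8 → I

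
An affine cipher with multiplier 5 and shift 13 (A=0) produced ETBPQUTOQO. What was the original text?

The inverse of 5 mod 26 is 21, since 5·21=105≡1. Apply D(y)=21·(y−13) mod 26:
E(4): 21·(4−13)=-189≡19 → T
T(19): 21·(19−13)=126≡22 → W
B(1): 21·(1−13)=-252≡8 → I
P(15): 21·(15−13)=42≡16 → Q
Q(16): 21·(16−13)=63≡11 → L
U(20): 21·(20−13)=147≡17 → R
T(19): 21·(19−13)=126≡22 → W
O(14): 21·(14−13)=21 → V
Q(16): 21·(16−13)=63≡11 → L
O(14): 21·(14−13)=21 → V

TWIQLRWVLV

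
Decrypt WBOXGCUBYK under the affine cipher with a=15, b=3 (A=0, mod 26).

DMZKVTPMRX

The inverse of 15 mod 26 is 7, since 15·7=105≡1. Apply D(y)=7·(y−3) mod 26:
W(22): 7·(22−3)=133≡3 → D
B(1): 7·(1−3)=-14≡12 → M
O(14): 7·(14−3)=77≡25 → Z
X(23): 7·(23−3)=140≡10 → K
G(6): 7·(6−3)=21 → V
C(2): 7·(2−3)=-7≡19 → T
U(20): 7·(20−3)=119≡15 → P
B(1): 7·(1−3)=-14≡12 → M
Y(24): 7·(24−3)=147≡17 → R
K(10): 7·(10−3)=49≡23 → X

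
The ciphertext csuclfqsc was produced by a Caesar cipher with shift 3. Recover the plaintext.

c(2): 2−3=-1≡25 → z
s(18): 18−3=15 → p
u(20): 20−3=17 → r
c(2): 2−3=-1≡25 → z
l(11): 11−3=8 → i
f(5): 5−3=2 → c
q(16): 16−3=13 → n
s(18): 18−3=15 → p
c(2): 2−3=-1≡25 → z

zprzicnpz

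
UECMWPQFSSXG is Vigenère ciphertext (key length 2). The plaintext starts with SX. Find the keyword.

CH

Subtract each crib letter from the matching ciphertext letter (mod 26):
U(20)−S(18)=2 → C
E(4)−X(23)=-19≡7 → H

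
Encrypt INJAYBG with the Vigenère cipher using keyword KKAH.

SXJHILG

Repeat the key across the message: KKAHKKA
I(8)+K(10): 18 → S
N(13)+K(10): 23 → X
J(9)+A(0): 9 → J
A(0)+H(7): 7 → H
Y(24)+K(10): 34≡8 → I
B(1)+K(10): 11 → L
G(6)+A(0): 6 → G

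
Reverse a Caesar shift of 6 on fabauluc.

f(5): 5−6=-1≡25 → z
a(0): 0−6=-6≡20 → u
b(1): 1−6=-5≡21 → v
a(0): 0−6=-6≡20 → u
u(20): 20−6=14 → o
l(11): 11−6=5 → f
u(20): 20−6=14 → o
c(2): 2−6=-4≡22 → w

zuvuofow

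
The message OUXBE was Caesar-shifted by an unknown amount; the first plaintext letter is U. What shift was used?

From the crib: O(14)−U(20)=-6≡20, so the shift is 20.

20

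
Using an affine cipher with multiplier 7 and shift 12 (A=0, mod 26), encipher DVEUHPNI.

HDOWJNZQ

D(3): 7·3+12=33≡7 → H
V(21): 7·21+12=159≡3 → D
E(4): 7·4+12=40≡14 → O
U(20): 7·20+12=152≡22 → W
H(7): 7·7+12=61≡9 → J
P(15): 7·15+12=117≡13 → N
N(13): 7·13+12=103≡25 → Z
I(8): 7·8+12=68≡16 → Q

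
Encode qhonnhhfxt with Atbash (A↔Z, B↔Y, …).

jslmmssucg

q(16) → j(9)
h(7) → s(18)
o(14) → l(11)
n(13) → m(12)
n(13) → m(12)
h(7) → s(18)
h(7) → s(18)
f(5) → u(20)
x(23) → c(2)
t(19) → g(6)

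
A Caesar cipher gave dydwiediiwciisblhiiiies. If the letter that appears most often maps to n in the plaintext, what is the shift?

The most frequent ciphertext letter is i (appears 9 times).
i is position 8; n is position 13.
Shift = -5≡21.

21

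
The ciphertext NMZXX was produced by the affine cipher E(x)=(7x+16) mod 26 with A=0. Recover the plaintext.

HSFBB

The inverse of 7 mod 26 is 15, since 7·15=105≡1. Apply D(y)=15·(y−16) mod 26:
N(13): 15·(13−16)=-45≡7 → H
M(12): 15·(12−16)=-60≡18 → S
Z(25): 15·(25−16)=135≡5 → F
X(23): 15·(23−16)=105≡1 → B
X(23): 15·(23−16)=105≡1 → B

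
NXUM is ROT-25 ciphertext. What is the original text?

OYVN

N(13): 13−25=-12≡14 → O
X(23): 23−25=-2≡24 → Y
U(20): 20−25=-5≡21 → V
M(12): 12−25=-13≡13 → N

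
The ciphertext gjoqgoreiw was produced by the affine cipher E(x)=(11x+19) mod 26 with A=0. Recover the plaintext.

The inverse of 11 mod 26 is 19, since 11·19=209≡1. Apply D(y)=19·(y−19) mod 26:
g(6): 19·(6−19)=-247≡13 → n
j(9): 19·(9−19)=-190≡18 → s
o(14): 19·(14−19)=-95≡9 → j
q(16): 19·(16−19)=-57≡21 → v
g(6): 19·(6−19)=-247≡13 → n
o(14): 19·(14−19)=-95≡9 → j
r(17): 19·(17−19)=-38≡14 → o
e(4): 19·(4−19)=-285≡1 → b
i(8): 19·(8−19)=-209≡25 → z
w(22): 19·(22−19)=57≡5 → f

nsjvnjobzf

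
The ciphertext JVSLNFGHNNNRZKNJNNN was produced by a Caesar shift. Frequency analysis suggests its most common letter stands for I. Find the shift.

The most frequent ciphertext letter is N (appears 8 times).
N is position 13; I is position 8.
Shift = 5.

5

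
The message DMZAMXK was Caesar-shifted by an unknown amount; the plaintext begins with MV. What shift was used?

From the crib: D(3)−M(12)=-9≡17, so the shift is 17.

17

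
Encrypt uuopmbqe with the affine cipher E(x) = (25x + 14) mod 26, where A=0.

u(20): 25·20+14=514≡20 → u
u(20): 25·20+14=514≡20 → u
o(14): 25·14+14=364≡0 → a
p(15): 25·15+14=389≡25 → z
m(12): 25·12+14=314≡2 → c
b(1): 25·1+14=39≡13 → n
q(16): 25·16+14=414≡24 → y
e(4): 25·4+14=114≡10 → k

uuazcnyk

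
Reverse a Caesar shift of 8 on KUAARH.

K(10): 10−8=2 → C
U(20): 20−8=12 → M
A(0): 0−8=-8≡18 → S
A(0): 0−8=-8≡18 → S
R(17): 17−8=9 → J
H(7): 7−8=-1≡25 → Z

CMSSJZ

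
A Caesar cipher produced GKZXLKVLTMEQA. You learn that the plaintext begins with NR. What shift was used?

19

From the crib: G(6)−N(13)=-7≡19, so the shift is 19.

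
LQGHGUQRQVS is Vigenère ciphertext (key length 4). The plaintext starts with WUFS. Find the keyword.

Subtract each crib letter from the matching ciphertext letter (mod 26):
L(11)−W(22)=-11≡15 → P
Q(16)−U(20)=-4≡22 → W
G(6)−F(5)=1 → B
H(7)−S(18)=-11≡15 → P

PWBP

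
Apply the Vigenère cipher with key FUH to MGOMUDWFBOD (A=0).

Repeat the key across the message: FUHFUHFUHFU
M(12)+F(5): 17 → R
G(6)+U(20): 26≡0 → A
O(14)+H(7): 21 → V
M(12)+F(5): 17 → R
U(20)+U(20): 40≡14 → O
D(3)+H(7): 10 → K
W(22)+F(5): 27≡1 → B
F(5)+U(20): 25 → Z
B(1)+H(7): 8 → I
O(14)+F(5): 19 → T
D(3)+U(20): 23 → X

RAVROKBZITX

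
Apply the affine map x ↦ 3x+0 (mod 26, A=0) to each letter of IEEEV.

I(8): 3·8+0=24 → Y
E(4): 3·4+0=12 → M
E(4): 3·4+0=12 → M
E(4): 3·4+0=12 → M
V(21): 3·21+0=63≡11 → L

YMMML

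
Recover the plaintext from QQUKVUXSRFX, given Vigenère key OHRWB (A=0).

Repeat the key across the ciphertext: OHRWBOHRWBO
Q(16)−O(14): 2 → C
Q(16)−H(7): 9 → J
U(20)−R(17): 3 → D
K(10)−W(22): -12≡14 → O
V(21)−B(1): 20 → U
U(20)−O(14): 6 → G
X(23)−H(7): 16 → Q
S(18)−R(17): 1 → B
R(17)−W(22): -5≡21 → V
F(5)−B(1): 4 → E
X(23)−O(14): 9 → J

CJDOUGQBVEJ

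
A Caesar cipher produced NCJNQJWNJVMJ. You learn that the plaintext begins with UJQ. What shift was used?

19

From the crib: N(13)−U(20)=-7≡19, so the shift is 19.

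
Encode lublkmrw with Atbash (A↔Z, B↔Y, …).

ofyopnid

l(11) → o(14)
u(20) → f(5)
b(1) → y(24)
l(11) → o(14)
k(10) → p(15)
m(12) → n(13)
r(17) → i(8)
w(22) → d(3)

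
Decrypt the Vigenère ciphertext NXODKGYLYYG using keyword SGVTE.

Repeat the key across the ciphertext: SGVTESGVTES
N(13)−S(18): -5≡21 → V
X(23)−G(6): 17 → R
O(14)−V(21): -7≡19 → T
D(3)−T(19): -16≡10 → K
K(10)−E(4): 6 → G
G(6)−S(18): -12≡14 → O
Y(24)−G(6): 18 → S
L(11)−V(21): -10≡16 → Q
Y(24)−T(19): 5 → F
Y(24)−E(4): 20 → U
G(6)−S(18): -12≡14 → O

VRTKGOSQFUO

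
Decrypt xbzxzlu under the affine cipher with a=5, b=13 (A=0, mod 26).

The inverse of 5 mod 26 is 21, since 5·21=105≡1. Apply D(y)=21·(y−13) mod 26:
x(23): 21·(23−13)=210≡2 → c
b(1): 21·(1−13)=-252≡8 → i
z(25): 21·(25−13)=252≡18 → s
x(23): 21·(23−13)=210≡2 → c
z(25): 21·(25−13)=252≡18 → s
l(11): 21·(11−13)=-42≡10 → k
u(20): 21·(20−13)=147≡17 → r

ciscskr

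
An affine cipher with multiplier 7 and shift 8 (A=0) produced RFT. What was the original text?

The inverse of 7 mod 26 is 15, since 7·15=105≡1. Apply D(y)=15·(y−8) mod 26:
R(17): 15·(17−8)=135≡5 → F
F(5): 15·(5−8)=-45≡7 → H
T(19): 15·(19−8)=165≡9 → J

FHJ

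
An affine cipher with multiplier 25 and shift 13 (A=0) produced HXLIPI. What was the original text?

GQCFYF

The inverse of 25 mod 26 is 25, since 25·25=625≡1. Apply D(y)=25·(y−13) mod 26:
H(7): 25·(7−13)=-150≡6 → G
X(23): 25·(23−13)=250≡16 → Q
L(11): 25·(11−13)=-50≡2 → C
I(8): 25·(8−13)=-125≡5 → F
P(15): 25·(15−13)=50≡24 → Y
I(8): 25·(8−13)=-125≡5 → F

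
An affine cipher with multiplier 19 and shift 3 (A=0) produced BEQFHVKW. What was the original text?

ELNWSQZB

The inverse of 19 mod 26 is 11, since 19·11=209≡1. Apply D(y)=11·(y−3) mod 26:
B(1): 11·(1−3)=-22≡4 → E
E(4): 11·(4−3)=11 → L
Q(16): 11·(16−3)=143≡13 → N
F(5): 11·(5−3)=22 → W
H(7): 11·(7−3)=44≡18 → S
V(21): 11·(21−3)=198≡16 → Q
K(10): 11·(10−3)=77≡25 → Z
W(22): 11·(22−3)=209≡1 → B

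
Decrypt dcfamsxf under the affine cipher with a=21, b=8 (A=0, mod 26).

The inverse of 21 mod 26 is 5, since 21·5=105≡1. Apply D(y)=5·(y−8) mod 26:
d(3): 5·(3−8)=-25≡1 → b
c(2): 5·(2−8)=-30≡22 → w
f(5): 5·(5−8)=-15≡11 → l
a(0): 5·(0−8)=-40≡12 → m
m(12): 5·(12−8)=20 → u
s(18): 5·(18−8)=50≡24 → y
x(23): 5·(23−8)=75≡23 → x
f(5): 5·(5−8)=-15≡11 → l

bwlmuyxl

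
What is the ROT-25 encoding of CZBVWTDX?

BYAUVSCW

C(2): 2+25=27≡1 → B
Z(25): 25+25=50≡24 → Y
B(1): 1+25=26≡0 → A
V(21): 21+25=46≡20 → U
W(22): 22+25=47≡21 → V
T(19): 19+25=44≡18 → S
D(3): 3+25=28≡2 → C
X(23): 23+25=48≡22 → W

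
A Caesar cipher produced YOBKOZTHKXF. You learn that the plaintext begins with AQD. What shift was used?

24

From the crib: Y(24)−A(0)=24, so the shift is 24.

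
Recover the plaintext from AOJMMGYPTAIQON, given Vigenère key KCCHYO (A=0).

QMHFOSONRTKCEL

Repeat the key across the ciphertext: KCCHYOKCCHYOKC
A(0)−K(10): -10≡16 → Q
O(14)−C(2): 12 → M
J(9)−C(2): 7 → H
M(12)−H(7): 5 → F
M(12)−Y(24): -12≡14 → O
G(6)−O(14): -8≡18 → S
Y(24)−K(10): 14 → O
P(15)−C(2): 13 → N
T(19)−C(2): 17 → R
A(0)−H(7): -7≡19 → T
I(8)−Y(24): -16≡10 → K
Q(16)−O(14): 2 → C
O(14)−K(10): 4 → E
N(13)−C(2): 11 → L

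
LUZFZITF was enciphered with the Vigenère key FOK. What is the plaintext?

GGPALYOR

Repeat the key across the ciphertext: FOKFOKFO
L(11)−F(5): 6 → G
U(20)−O(14): 6 → G
Z(25)−K(10): 15 → P
F(5)−F(5): 0 → A
Z(25)−O(14): 11 → L
I(8)−K(10): -2≡24 → Y
T(19)−F(5): 14 → O
F(5)−O(14): -9≡17 → R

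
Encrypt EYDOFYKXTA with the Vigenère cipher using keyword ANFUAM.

Repeat the key across the message: ANFUAMANFU
E(4)+A(0): 4 → E
Y(24)+N(13): 37≡11 → L
D(3)+F(5): 8 → I
O(14)+U(20): 34≡8 → I
F(5)+A(0): 5 → F
Y(24)+M(12): 36≡10 → K
K(10)+A(0): 10 → K
X(23)+N(13): 36≡10 → K
T(19)+F(5): 24 → Y
A(0)+U(20): 20 → U

ELIIFKKKYU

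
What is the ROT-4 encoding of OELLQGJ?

SIPPUKN

O(14): 14+4=18 → S
E(4): 4+4=8 → I
L(11): 11+4=15 → P
L(11): 11+4=15 → P
Q(16): 16+4=20 → U
G(6): 6+4=10 → K
J(9): 9+4=13 → N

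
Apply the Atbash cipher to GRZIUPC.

TIARFKX

G(6) → T(19)
R(17) → I(8)
Z(25) → A(0)
I(8) → R(17)
U(20) → F(5)
P(15) → K(10)
C(2) → X(23)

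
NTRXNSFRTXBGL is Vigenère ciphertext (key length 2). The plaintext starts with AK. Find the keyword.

Subtract each crib letter from the matching ciphertext letter (mod 26):
N(13)−A(0)=13 → N
T(19)−K(10)=9 → J

NJ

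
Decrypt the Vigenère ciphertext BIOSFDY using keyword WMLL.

Repeat the key across the ciphertext: WMLLWML
B(1)−W(22): -21≡5 → F
I(8)−M(12): -4≡22 → W
O(14)−L(11): 3 → D
S(18)−L(11): 7 → H
F(5)−W(22): -17≡9 → J
D(3)−M(12): -9≡17 → R
Y(24)−L(11): 13 → N

FWDHJRN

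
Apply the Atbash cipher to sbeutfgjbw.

hyvfgutqyd

s(18) → h(7)
b(1) → y(24)
e(4) → v(21)
u(20) → f(5)
t(19) → g(6)
f(5) → u(20)
g(6) → t(19)
j(9) → q(16)
b(1) → y(24)
w(22) → d(3)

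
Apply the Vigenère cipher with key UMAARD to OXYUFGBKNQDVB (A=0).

Repeat the key across the message: UMAARDUMAARDU
O(14)+U(20): 34≡8 → I
X(23)+M(12): 35≡9 → J
Y(24)+A(0): 24 → Y
U(20)+A(0): 20 → U
F(5)+R(17): 22 → W
G(6)+D(3): 9 → J
B(1)+U(20): 21 → V
K(10)+M(12): 22 → W
N(13)+A(0): 13 → N
Q(16)+A(0): 16 → Q
D(3)+R(17): 20 → U
V(21)+D(3): 24 → Y
B(1)+U(20): 21 → V

IJYUWJVWNQUYV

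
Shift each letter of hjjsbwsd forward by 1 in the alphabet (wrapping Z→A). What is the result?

h(7): 7+1=8 → i
j(9): 9+1=10 → k
j(9): 9+1=10 → k
s(18): 18+1=19 → t
b(1): 1+1=2 → c
w(22): 22+1=23 → x
s(18): 18+1=19 → t
d(3): 3+1=4 → e

ikktcxte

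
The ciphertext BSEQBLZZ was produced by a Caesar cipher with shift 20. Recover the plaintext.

B(1): 1−20=-19≡7 → H
S(18): 18−20=-2≡24 → Y
E(4): 4−20=-16≡10 → K
Q(16): 16−20=-4≡22 → W
B(1): 1−20=-19≡7 → H
L(11): 11−20=-9≡17 → R
Z(25): 25−20=5 → F
Z(25): 25−20=5 → F

HYKWHRFF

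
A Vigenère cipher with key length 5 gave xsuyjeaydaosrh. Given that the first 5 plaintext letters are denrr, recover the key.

uohhs

Subtract each crib letter from the matching ciphertext letter (mod 26):
x(23)−d(3)=20 → u
s(18)−e(4)=14 → o
u(20)−n(13)=7 → h
y(24)−r(17)=7 → h
j(9)−r(17)=-8≡18 → s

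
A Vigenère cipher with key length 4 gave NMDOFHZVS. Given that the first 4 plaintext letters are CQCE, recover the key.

LWBK

Subtract each crib letter from the matching ciphertext letter (mod 26):
N(13)−C(2)=11 → L
M(12)−Q(16)=-4≡22 → W
D(3)−C(2)=1 → B
O(14)−E(4)=10 → K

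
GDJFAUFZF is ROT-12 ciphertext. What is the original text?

URXTOITNT

G(6): 6−12=-6≡20 → U
D(3): 3−12=-9≡17 → R
J(9): 9−12=-3≡23 → X
F(5): 5−12=-7≡19 → T
A(0): 0−12=-12≡14 → O
U(20): 20−12=8 → I
F(5): 5−12=-7≡19 → T
Z(25): 25−12=13 → N
F(5): 5−12=-7≡19 → T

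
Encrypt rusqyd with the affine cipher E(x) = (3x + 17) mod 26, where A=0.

r(17): 3·17+17=68≡16 → q
u(20): 3·20+17=77≡25 → z
s(18): 3·18+17=71≡19 → t
q(16): 3·16+17=65≡13 → n
y(24): 3·24+17=89≡11 → l
d(3): 3·3+17=26≡0 → a

qztnla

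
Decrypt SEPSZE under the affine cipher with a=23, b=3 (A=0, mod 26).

VRWVKR

The inverse of 23 mod 26 is 17, since 23·17=391≡1. Apply D(y)=17·(y−3) mod 26:
S(18): 17·(18−3)=255≡21 → V
E(4): 17·(4−3)=17 → R
P(15): 17·(15−3)=204≡22 → W
S(18): 17·(18−3)=255≡21 → V
Z(25): 17·(25−3)=374≡10 → K
E(4): 17·(4−3)=17 → R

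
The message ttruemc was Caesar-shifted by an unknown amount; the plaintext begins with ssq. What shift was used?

From the crib: t(19)−s(18)=1, so the shift is 1.

1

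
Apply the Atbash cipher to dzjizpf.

waqraku

d(3) → w(22)
z(25) → a(0)
j(9) → q(16)
i(8) → r(17)
z(25) → a(0)
p(15) → k(10)
f(5) → u(20)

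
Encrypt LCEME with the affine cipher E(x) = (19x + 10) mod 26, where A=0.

LWIEI

L(11): 19·11+10=219≡11 → L
C(2): 19·2+10=48≡22 → W
E(4): 19·4+10=86≡8 → I
M(12): 19·12+10=238≡4 → E
E(4): 19·4+10=86≡8 → I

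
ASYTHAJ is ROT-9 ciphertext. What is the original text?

RJPKYRA

A(0): 0−9=-9≡17 → R
S(18): 18−9=9 → J
Y(24): 24−9=15 → P
T(19): 19−9=10 → K
H(7): 7−9=-2≡24 → Y
A(0): 0−9=-9≡17 → R
J(9): 9−9=0 → A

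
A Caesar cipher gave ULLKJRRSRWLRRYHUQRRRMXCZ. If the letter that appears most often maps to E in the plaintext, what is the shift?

The most frequent ciphertext letter is R (appears 8 times).
R is position 17; E is position 4.
Shift = 13.

13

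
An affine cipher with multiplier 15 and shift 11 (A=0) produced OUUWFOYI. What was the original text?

VLLZKVNF

The inverse of 15 mod 26 is 7, since 15·7=105≡1. Apply D(y)=7·(y−11) mod 26:
O(14): 7·(14−11)=21 → V
U(20): 7·(20−11)=63≡11 → L
U(20): 7·(20−11)=63≡11 → L
W(22): 7·(22−11)=77≡25 → Z
F(5): 7·(5−11)=-42≡10 → K
O(14): 7·(14−11)=21 → V
Y(24): 7·(24−11)=91≡13 → N
I(8): 7·(8−11)=-21≡5 → F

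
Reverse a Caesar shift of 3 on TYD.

QVA

T(19): 19−3=16 → Q
Y(24): 24−3=21 → V
D(3): 3−3=0 → A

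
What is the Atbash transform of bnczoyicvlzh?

ymxalbrxeoas

b(1) → y(24)
n(13) → m(12)
c(2) → x(23)
z(25) → a(0)
o(14) → l(11)
y(24) → b(1)
i(8) → r(17)
c(2) → x(23)
v(21) → e(4)
l(11) → o(14)
z(25) → a(0)
h(7) → s(18)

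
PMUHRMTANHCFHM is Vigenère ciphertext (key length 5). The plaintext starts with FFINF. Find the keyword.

Subtract each crib letter from the matching ciphertext letter (mod 26):
P(15)−F(5)=10 → K
M(12)−F(5)=7 → H
U(20)−I(8)=12 → M
H(7)−N(13)=-6≡20 → U
R(17)−F(5)=12 → M

KHMUM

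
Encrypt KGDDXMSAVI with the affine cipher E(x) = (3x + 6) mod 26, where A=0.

K(10): 3·10+6=36≡10 → K
G(6): 3·6+6=24 → Y
D(3): 3·3+6=15 → P
D(3): 3·3+6=15 → P
X(23): 3·23+6=75≡23 → X
M(12): 3·12+6=42≡16 → Q
S(18): 3·18+6=60≡8 → I
A(0): 3·0+6=6 → G
V(21): 3·21+6=69≡17 → R
I(8): 3·8+6=30≡4 → E

KYPPXQIGRE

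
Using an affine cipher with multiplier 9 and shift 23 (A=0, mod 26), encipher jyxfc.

afwqp

j(9): 9·9+23=104≡0 → a
y(24): 9·24+23=239≡5 → f
x(23): 9·23+23=230≡22 → w
f(5): 9·5+23=68≡16 → q
c(2): 9·2+23=41≡15 → p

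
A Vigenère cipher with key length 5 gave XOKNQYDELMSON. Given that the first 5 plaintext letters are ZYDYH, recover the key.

YQHPJ

Subtract each crib letter from the matching ciphertext letter (mod 26):
X(23)−Z(25)=-2≡24 → Y
O(14)−Y(24)=-10≡16 → Q
K(10)−D(3)=7 → H
N(13)−Y(24)=-11≡15 → P
Q(16)−H(7)=9 → J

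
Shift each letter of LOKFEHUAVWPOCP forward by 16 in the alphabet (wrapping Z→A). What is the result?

BEAVUXKQLMFESF

L(11): 11+16=27≡1 → B
O(14): 14+16=30≡4 → E
K(10): 10+16=26≡0 → A
F(5): 5+16=21 → V
E(4): 4+16=20 → U
H(7): 7+16=23 → X
U(20): 20+16=36≡10 → K
A(0): 0+16=16 → Q
V(21): 21+16=37≡11 → L
W(22): 22+16=38≡12 → M
P(15): 15+16=31≡5 → F
O(14): 14+16=30≡4 → E
C(2): 2+16=18 → S
P(15): 15+16=31≡5 → F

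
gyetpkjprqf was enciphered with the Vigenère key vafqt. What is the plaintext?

Repeat the key across the ciphertext: vafqtvafqtv
g(6)−v(21): -15≡11 → l
y(24)−a(0): 24 → y
e(4)−f(5): -1≡25 → z
t(19)−q(16): 3 → d
p(15)−t(19): -4≡22 → w
k(10)−v(21): -11≡15 → p
j(9)−a(0): 9 → j
p(15)−f(5): 10 → k
r(17)−q(16): 1 → b
q(16)−t(19): -3≡23 → x
f(5)−v(21): -16≡10 → k

lyzdwpjkbxk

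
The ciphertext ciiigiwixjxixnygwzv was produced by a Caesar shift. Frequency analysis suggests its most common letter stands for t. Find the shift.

15

The most frequent ciphertext letter is i (appears 6 times).
i is position 8; t is position 19.
Shift = -11≡15.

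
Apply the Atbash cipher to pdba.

p(15) → k(10)
d(3) → w(22)
b(1) → y(24)
a(0) → z(25)

kwyz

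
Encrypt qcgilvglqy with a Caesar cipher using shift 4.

q(16): 16+4=20 → u
c(2): 2+4=6 → g
g(6): 6+4=10 → k
i(8): 8+4=12 → m
l(11): 11+4=15 → p
v(21): 21+4=25 → z
g(6): 6+4=10 → k
l(11): 11+4=15 → p
q(16): 16+4=20 → u
y(24): 24+4=28≡2 → c

ugkmpzkpuc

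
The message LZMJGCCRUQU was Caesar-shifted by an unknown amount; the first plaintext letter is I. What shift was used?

From the crib: L(11)−I(8)=3, so the shift is 3.

3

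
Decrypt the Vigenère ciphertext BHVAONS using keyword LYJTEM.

QJMHKBH

Repeat the key across the ciphertext: LYJTEML
B(1)−L(11): -10≡16 → Q
H(7)−Y(24): -17≡9 → J
V(21)−J(9): 12 → M
A(0)−T(19): -19≡7 → H
O(14)−E(4): 10 → K
N(13)−M(12): 1 → B
S(18)−L(11): 7 → H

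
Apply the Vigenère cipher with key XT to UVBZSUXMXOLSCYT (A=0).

ROYSPNUFUHILZRQ

Repeat the key across the message: XTXTXTXTXTXTXTX
U(20)+X(23): 43≡17 → R
V(21)+T(19): 40≡14 → O
B(1)+X(23): 24 → Y
Z(25)+T(19): 44≡18 → S
S(18)+X(23): 41≡15 → P
U(20)+T(19): 39≡13 → N
X(23)+X(23): 46≡20 → U
M(12)+T(19): 31≡5 → F
X(23)+X(23): 46≡20 → U
O(14)+T(19): 33≡7 → H
L(11)+X(23): 34≡8 → I
S(18)+T(19): 37≡11 → L
C(2)+X(23): 25 → Z
Y(24)+T(19): 43≡17 → R
T(19)+X(23): 42≡16 → Q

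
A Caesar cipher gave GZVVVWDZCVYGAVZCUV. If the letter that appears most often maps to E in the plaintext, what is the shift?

The most frequent ciphertext letter is V (appears 6 times).
V is position 21; E is position 4.
Shift = 17.

17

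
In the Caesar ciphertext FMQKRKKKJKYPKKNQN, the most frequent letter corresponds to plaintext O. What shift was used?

The most frequent ciphertext letter is K (appears 7 times).
K is position 10; O is position 14.
Shift = -4≡22.

22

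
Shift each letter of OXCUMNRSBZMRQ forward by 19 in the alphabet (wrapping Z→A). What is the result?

HQVNFGKLUSFKJ

O(14): 14+19=33≡7 → H
X(23): 23+19=42≡16 → Q
C(2): 2+19=21 → V
U(20): 20+19=39≡13 → N
M(12): 12+19=31≡5 → F
N(13): 13+19=32≡6 → G
R(17): 17+19=36≡10 → K
S(18): 18+19=37≡11 → L
B(1): 1+19=20 → U
Z(25): 25+19=44≡18 → S
M(12): 12+19=31≡5 → F
R(17): 17+19=36≡10 → K
Q(16): 16+19=35≡9 → J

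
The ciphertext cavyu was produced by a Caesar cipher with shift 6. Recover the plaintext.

wupso

c(2): 2−6=-4≡22 → w
a(0): 0−6=-6≡20 → u
v(21): 21−6=15 → p
y(24): 24−6=18 → s
u(20): 20−6=14 → o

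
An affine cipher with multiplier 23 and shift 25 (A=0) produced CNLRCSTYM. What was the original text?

ZEWUZLCJN

The inverse of 23 mod 26 is 17, since 23·17=391≡1. Apply D(y)=17·(y−25) mod 26:
C(2): 17·(2−25)=-391≡25 → Z
N(13): 17·(13−25)=-204≡4 → E
L(11): 17·(11−25)=-238≡22 → W
R(17): 17·(17−25)=-136≡20 → U
C(2): 17·(2−25)=-391≡25 → Z
S(18): 17·(18−25)=-119≡11 → L
T(19): 17·(19−25)=-102≡2 → C
Y(24): 17·(24−25)=-17≡9 → J
M(12): 17·(12−25)=-221≡13 → N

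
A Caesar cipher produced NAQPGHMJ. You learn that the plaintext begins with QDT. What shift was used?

23

From the crib: N(13)−Q(16)=-3≡23, so the shift is 23.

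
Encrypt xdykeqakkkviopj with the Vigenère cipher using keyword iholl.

Repeat the key across the message: iholliholliholl
x(23)+i(8): 31≡5 → f
d(3)+h(7): 10 → k
y(24)+o(14): 38≡12 → m
k(10)+l(11): 21 → v
e(4)+l(11): 15 → p
q(16)+i(8): 24 → y
a(0)+h(7): 7 → h
k(10)+o(14): 24 → y
k(10)+l(11): 21 → v
k(10)+l(11): 21 → v
v(21)+i(8): 29≡3 → d
i(8)+h(7): 15 → p
o(14)+o(14): 28≡2 → c
p(15)+l(11): 26≡0 → a
j(9)+l(11): 20 → u

fkmvpyhyvvdpcau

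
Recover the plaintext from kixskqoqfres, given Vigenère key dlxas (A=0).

Repeat the key across the ciphertext: dlxasdlxasdl
k(10)−d(3): 7 → h
i(8)−l(11): -3≡23 → x
x(23)−x(23): 0 → a
s(18)−a(0): 18 → s
k(10)−s(18): -8≡18 → s
q(16)−d(3): 13 → n
o(14)−l(11): 3 → d
q(16)−x(23): -7≡19 → t
f(5)−a(0): 5 → f
r(17)−s(18): -1≡25 → z
e(4)−d(3): 1 → b
s(18)−l(11): 7 → h

hxassndtfzbh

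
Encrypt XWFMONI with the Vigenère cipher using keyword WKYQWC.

Repeat the key across the message: WKYQWCW
X(23)+W(22): 45≡19 → T
W(22)+K(10): 32≡6 → G
F(5)+Y(24): 29≡3 → D
M(12)+Q(16): 28≡2 → C
O(14)+W(22): 36≡10 → K
N(13)+C(2): 15 → P
I(8)+W(22): 30≡4 → E

TGDCKPE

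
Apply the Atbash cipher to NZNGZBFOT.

N(13) → M(12)
Z(25) → A(0)
N(13) → M(12)
G(6) → T(19)
Z(25) → A(0)
B(1) → Y(24)
F(5) → U(20)
O(14) → L(11)
T(19) → G(6)

MAMTAYULG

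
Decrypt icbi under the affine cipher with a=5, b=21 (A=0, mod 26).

The inverse of 5 mod 26 is 21, since 5·21=105≡1. Apply D(y)=21·(y−21) mod 26:
i(8): 21·(8−21)=-273≡13 → n
c(2): 21·(2−21)=-399≡17 → r
b(1): 21·(1−21)=-420≡22 → w
i(8): 21·(8−21)=-273≡13 → n

nrwn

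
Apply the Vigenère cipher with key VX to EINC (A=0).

ZFIZ

Repeat the key across the message: VXVX
E(4)+V(21): 25 → Z
I(8)+X(23): 31≡5 → F
N(13)+V(21): 34≡8 → I
C(2)+X(23): 25 → Z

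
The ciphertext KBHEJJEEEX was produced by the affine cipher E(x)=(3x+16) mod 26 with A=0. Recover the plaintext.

The inverse of 3 mod 26 is 9, since 3·9=27≡1. Apply D(y)=9·(y−16) mod 26:
K(10): 9·(10−16)=-54≡24 → Y
B(1): 9·(1−16)=-135≡21 → V
H(7): 9·(7−16)=-81≡23 → X
E(4): 9·(4−16)=-108≡22 → W
J(9): 9·(9−16)=-63≡15 → P
J(9): 9·(9−16)=-63≡15 → P
E(4): 9·(4−16)=-108≡22 → W
E(4): 9·(4−16)=-108≡22 → W
E(4): 9·(4−16)=-108≡22 → W
X(23): 9·(23−16)=63≡11 → L

YVXWPPWWWL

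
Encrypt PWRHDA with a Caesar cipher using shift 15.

ELGWSP

P(15): 15+15=30≡4 → E
W(22): 22+15=37≡11 → L
R(17): 17+15=32≡6 → G
H(7): 7+15=22 → W
D(3): 3+15=18 → S
A(0): 0+15=15 → P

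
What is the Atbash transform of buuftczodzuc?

yffugxalwafx

b(1) → y(24)
u(20) → f(5)
u(20) → f(5)
f(5) → u(20)
t(19) → g(6)
c(2) → x(23)
z(25) → a(0)
o(14) → l(11)
d(3) → w(22)
z(25) → a(0)
u(20) → f(5)
c(2) → x(23)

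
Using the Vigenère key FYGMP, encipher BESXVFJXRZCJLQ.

Repeat the key across the message: FYGMPFYGMPFYGM
B(1)+F(5): 6 → G
E(4)+Y(24): 28≡2 → C
S(18)+G(6): 24 → Y
X(23)+M(12): 35≡9 → J
V(21)+P(15): 36≡10 → K
F(5)+F(5): 10 → K
J(9)+Y(24): 33≡7 → H
X(23)+G(6): 29≡3 → D
R(17)+M(12): 29≡3 → D
Z(25)+P(15): 40≡14 → O
C(2)+F(5): 7 → H
J(9)+Y(24): 33≡7 → H
L(11)+G(6): 17 → R
Q(16)+M(12): 28≡2 → C

GCYJKKHDDOHHRC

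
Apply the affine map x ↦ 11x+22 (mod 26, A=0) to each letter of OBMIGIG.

O(14): 11·14+22=176≡20 → U
B(1): 11·1+22=33≡7 → H
M(12): 11·12+22=154≡24 → Y
I(8): 11·8+22=110≡6 → G
G(6): 11·6+22=88≡10 → K
I(8): 11·8+22=110≡6 → G
G(6): 11·6+22=88≡10 → K

UHYGKGK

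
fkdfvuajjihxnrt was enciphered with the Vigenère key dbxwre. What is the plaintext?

cjgjeqximmqtkqw

Repeat the key across the ciphertext: dbxwredbxwredbx
f(5)−d(3): 2 → c
k(10)−b(1): 9 → j
d(3)−x(23): -20≡6 → g
f(5)−w(22): -17≡9 → j
v(21)−r(17): 4 → e
u(20)−e(4): 16 → q
a(0)−d(3): -3≡23 → x
j(9)−b(1): 8 → i
j(9)−x(23): -14≡12 → m
i(8)−w(22): -14≡12 → m
h(7)−r(17): -10≡16 → q
x(23)−e(4): 19 → t
n(13)−d(3): 10 → k
r(17)−b(1): 16 → q
t(19)−x(23): -4≡22 → w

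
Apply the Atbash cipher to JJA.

J(9) → Q(16)
J(9) → Q(16)
A(0) → Z(25)

QQZ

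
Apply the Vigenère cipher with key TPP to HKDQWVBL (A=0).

Repeat the key across the message: TPPTPPTP
H(7)+T(19): 26≡0 → A
K(10)+P(15): 25 → Z
D(3)+P(15): 18 → S
Q(16)+T(19): 35≡9 → J
W(22)+P(15): 37≡11 → L
V(21)+P(15): 36≡10 → K
B(1)+T(19): 20 → U
L(11)+P(15): 26≡0 → A

AZSJLKUA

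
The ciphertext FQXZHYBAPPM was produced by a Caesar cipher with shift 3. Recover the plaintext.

F(5): 5−3=2 → C
Q(16): 16−3=13 → N
X(23): 23−3=20 → U
Z(25): 25−3=22 → W
H(7): 7−3=4 → E
Y(24): 24−3=21 → V
B(1): 1−3=-2≡24 → Y
A(0): 0−3=-3≡23 → X
P(15): 15−3=12 → M
P(15): 15−3=12 → M
M(12): 12−3=9 → J

CNUWEVYXMMJ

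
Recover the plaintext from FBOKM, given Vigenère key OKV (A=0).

Repeat the key across the ciphertext: OKVOK
F(5)−O(14): -9≡17 → R
B(1)−K(10): -9≡17 → R
O(14)−V(21): -7≡19 → T
K(10)−O(14): -4≡22 → W
M(12)−K(10): 2 → C

RRTWC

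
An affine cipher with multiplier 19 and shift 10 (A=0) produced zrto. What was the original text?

The inverse of 19 mod 26 is 11, since 19·11=209≡1. Apply D(y)=11·(y−10) mod 26:
z(25): 11·(25−10)=165≡9 → j
r(17): 11·(17−10)=77≡25 → z
t(19): 11·(19−10)=99≡21 → v
o(14): 11·(14−10)=44≡18 → s

jzvs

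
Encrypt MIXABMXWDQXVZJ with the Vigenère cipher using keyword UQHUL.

GYEUMGNDXBRLGD

Repeat the key across the message: UQHULUQHULUQHU
M(12)+U(20): 32≡6 → G
I(8)+Q(16): 24 → Y
X(23)+H(7): 30≡4 → E
A(0)+U(20): 20 → U
B(1)+L(11): 12 → M
M(12)+U(20): 32≡6 → G
X(23)+Q(16): 39≡13 → N
W(22)+H(7): 29≡3 → D
D(3)+U(20): 23 → X
Q(16)+L(11): 27≡1 → B
X(23)+U(20): 43≡17 → R
V(21)+Q(16): 37≡11 → L
Z(25)+H(7): 32≡6 → G
J(9)+U(20): 29≡3 → D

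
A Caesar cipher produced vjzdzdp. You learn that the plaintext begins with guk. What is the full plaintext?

From the crib: v(21)−g(6)=15, so the shift is 15.
Subtract 15 from each ciphertext letter:
v(21): 21−15=6 → g
j(9): 9−15=-6≡20 → u
z(25): 25−15=10 → k
d(3): 3−15=-12≡14 → o
z(25): 25−15=10 → k
d(3): 3−15=-12≡14 → o
p(15): 15−15=0 → a

gukokoa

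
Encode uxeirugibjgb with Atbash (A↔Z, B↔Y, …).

u(20) → f(5)
x(23) → c(2)
e(4) → v(21)
i(8) → r(17)
r(17) → i(8)
u(20) → f(5)
g(6) → t(19)
i(8) → r(17)
b(1) → y(24)
j(9) → q(16)
g(6) → t(19)
b(1) → y(24)

fcvriftryqty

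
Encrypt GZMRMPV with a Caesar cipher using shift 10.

QJWBWZF

G(6): 6+10=16 → Q
Z(25): 25+10=35≡9 → J
M(12): 12+10=22 → W
R(17): 17+10=27≡1 → B
M(12): 12+10=22 → W
P(15): 15+10=25 → Z
V(21): 21+10=31≡5 → F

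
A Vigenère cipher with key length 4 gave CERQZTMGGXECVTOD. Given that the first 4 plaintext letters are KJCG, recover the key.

SVPK

Subtract each crib letter from the matching ciphertext letter (mod 26):
C(2)−K(10)=-8≡18 → S
E(4)−J(9)=-5≡21 → V
R(17)−C(2)=15 → P
Q(16)−G(6)=10 → K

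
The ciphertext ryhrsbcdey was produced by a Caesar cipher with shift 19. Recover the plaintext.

yfoyzijklf

r(17): 17−19=-2≡24 → y
y(24): 24−19=5 → f
h(7): 7−19=-12≡14 → o
r(17): 17−19=-2≡24 → y
s(18): 18−19=-1≡25 → z
b(1): 1−19=-18≡8 → i
c(2): 2−19=-17≡9 → j
d(3): 3−19=-16≡10 → k
e(4): 4−19=-15≡11 → l
y(24): 24−19=5 → f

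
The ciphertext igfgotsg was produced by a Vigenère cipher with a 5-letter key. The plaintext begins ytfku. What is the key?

knawu

Subtract each crib letter from the matching ciphertext letter (mod 26):
i(8)−y(24)=-16≡10 → k
g(6)−t(19)=-13≡13 → n
f(5)−f(5)=0 → a
g(6)−k(10)=-4≡22 → w
o(14)−u(20)=-6≡20 → u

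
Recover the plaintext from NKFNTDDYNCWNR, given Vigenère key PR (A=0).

Repeat the key across the ciphertext: PRPRPRPRPRPRP
N(13)−P(15): -2≡24 → Y
K(10)−R(17): -7≡19 → T
F(5)−P(15): -10≡16 → Q
N(13)−R(17): -4≡22 → W
T(19)−P(15): 4 → E
D(3)−R(17): -14≡12 → M
D(3)−P(15): -12≡14 → O
Y(24)−R(17): 7 → H
N(13)−P(15): -2≡24 → Y
C(2)−R(17): -15≡11 → L
W(22)−P(15): 7 → H
N(13)−R(17): -4≡22 → W
R(17)−P(15): 2 → C

YTQWEMOHYLHWC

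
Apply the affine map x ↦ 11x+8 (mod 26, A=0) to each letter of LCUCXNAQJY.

ZEUEBVICDM

L(11): 11·11+8=129≡25 → Z
C(2): 11·2+8=30≡4 → E
U(20): 11·20+8=228≡20 → U
C(2): 11·2+8=30≡4 → E
X(23): 11·23+8=261≡1 → B
N(13): 11·13+8=151≡21 → V
A(0): 11·0+8=8 → I
Q(16): 11·16+8=184≡2 → C
J(9): 11·9+8=107≡3 → D
Y(24): 11·24+8=272≡12 → M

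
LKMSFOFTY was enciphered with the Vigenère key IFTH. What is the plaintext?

Repeat the key across the ciphertext: IFTHIFTHI
L(11)−I(8): 3 → D
K(10)−F(5): 5 → F
M(12)−T(19): -7≡19 → T
S(18)−H(7): 11 → L
F(5)−I(8): -3≡23 → X
O(14)−F(5): 9 → J
F(5)−T(19): -14≡12 → M
T(19)−H(7): 12 → M
Y(24)−I(8): 16 → Q

DFTLXJMMQ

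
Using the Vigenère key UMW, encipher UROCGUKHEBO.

Repeat the key across the message: UMWUMWUMWUM
U(20)+U(20): 40≡14 → O
R(17)+M(12): 29≡3 → D
O(14)+W(22): 36≡10 → K
C(2)+U(20): 22 → W
G(6)+M(12): 18 → S
U(20)+W(22): 42≡16 → Q
K(10)+U(20): 30≡4 → E
H(7)+M(12): 19 → T
E(4)+W(22): 26≡0 → A
B(1)+U(20): 21 → V
O(14)+M(12): 26≡0 → A

ODKWSQETAVA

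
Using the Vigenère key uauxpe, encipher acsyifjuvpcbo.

Repeat the key across the message: uauxpeuauxpeu
a(0)+u(20): 20 → u
c(2)+a(0): 2 → c
s(18)+u(20): 38≡12 → m
y(24)+x(23): 47≡21 → v
i(8)+p(15): 23 → x
f(5)+e(4): 9 → j
j(9)+u(20): 29≡3 → d
u(20)+a(0): 20 → u
v(21)+u(20): 41≡15 → p
p(15)+x(23): 38≡12 → m
c(2)+p(15): 17 → r
b(1)+e(4): 5 → f
o(14)+u(20): 34≡8 → i

ucmvxjdupmrfi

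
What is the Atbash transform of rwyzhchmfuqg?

r(17) → i(8)
w(22) → d(3)
y(24) → b(1)
z(25) → a(0)
h(7) → s(18)
c(2) → x(23)
h(7) → s(18)
m(12) → n(13)
f(5) → u(20)
u(20) → f(5)
q(16) → j(9)
g(6) → t(19)

idbasxsnufjt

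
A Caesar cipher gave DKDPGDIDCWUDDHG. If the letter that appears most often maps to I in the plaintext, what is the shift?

The most frequent ciphertext letter is D (appears 6 times).
D is position 3; I is position 8.
Shift = -5≡21.

21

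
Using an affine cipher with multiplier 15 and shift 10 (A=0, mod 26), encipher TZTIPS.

T(19): 15·19+10=295≡9 → J
Z(25): 15·25+10=385≡21 → V
T(19): 15·19+10=295≡9 → J
I(8): 15·8+10=130≡0 → A
P(15): 15·15+10=235≡1 → B
S(18): 15·18+10=280≡20 → U

JVJABU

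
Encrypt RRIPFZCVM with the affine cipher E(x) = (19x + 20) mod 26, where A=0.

FFQTLBGDO

R(17): 19·17+20=343≡5 → F
R(17): 19·17+20=343≡5 → F
I(8): 19·8+20=172≡16 → Q
P(15): 19·15+20=305≡19 → T
F(5): 19·5+20=115≡11 → L
Z(25): 19·25+20=495≡1 → B
C(2): 19·2+20=58≡6 → G
V(21): 19·21+20=419≡3 → D
M(12): 19·12+20=248≡14 → O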